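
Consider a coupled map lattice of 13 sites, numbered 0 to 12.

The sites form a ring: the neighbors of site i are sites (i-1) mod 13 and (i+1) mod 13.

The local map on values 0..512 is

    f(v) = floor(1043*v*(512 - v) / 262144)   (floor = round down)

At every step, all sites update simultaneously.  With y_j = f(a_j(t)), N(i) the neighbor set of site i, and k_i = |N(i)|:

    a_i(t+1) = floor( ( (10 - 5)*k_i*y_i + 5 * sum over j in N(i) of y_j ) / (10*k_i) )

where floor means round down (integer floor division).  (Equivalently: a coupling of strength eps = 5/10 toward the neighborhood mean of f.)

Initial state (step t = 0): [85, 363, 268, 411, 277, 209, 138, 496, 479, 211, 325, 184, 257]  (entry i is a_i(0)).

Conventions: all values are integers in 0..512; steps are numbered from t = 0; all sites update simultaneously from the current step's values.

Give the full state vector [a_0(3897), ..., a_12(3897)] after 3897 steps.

Answer: [260, 260, 260, 260, 260, 260, 260, 260, 260, 260, 260, 260, 260]
Key observation: The state at step 5, [260, 260, 260, 260, 260, 260, 260, 260, 260, 260, 260, 260, 260], reappears at step 6: the system is in a cycle of period 1 from step 5 on.  Therefore the state at step 3897 equals the state at step 5 + ((3897 - 5) mod 1) = 5, which is [260, 260, 260, 260, 260, 260, 260, 260, 260, 260, 260, 260, 260].

Derivation:
t=0: [85, 363, 268, 411, 277, 209, 138, 496, 479, 211, 325, 184, 257]
t=1: [190, 208, 225, 212, 233, 241, 173, 82, 101, 201, 243, 245, 226]
t=2: [248, 250, 254, 255, 257, 252, 216, 169, 179, 230, 257, 259, 254]
t=3: [260, 260, 260, 260, 260, 258, 249, 237, 240, 253, 259, 260, 260]
t=4: [260, 260, 260, 260, 260, 260, 259, 259, 259, 259, 260, 260, 260]
t=5: [260, 260, 260, 260, 260, 260, 260, 260, 260, 260, 260, 260, 260]
t=6: [260, 260, 260, 260, 260, 260, 260, 260, 260, 260, 260, 260, 260]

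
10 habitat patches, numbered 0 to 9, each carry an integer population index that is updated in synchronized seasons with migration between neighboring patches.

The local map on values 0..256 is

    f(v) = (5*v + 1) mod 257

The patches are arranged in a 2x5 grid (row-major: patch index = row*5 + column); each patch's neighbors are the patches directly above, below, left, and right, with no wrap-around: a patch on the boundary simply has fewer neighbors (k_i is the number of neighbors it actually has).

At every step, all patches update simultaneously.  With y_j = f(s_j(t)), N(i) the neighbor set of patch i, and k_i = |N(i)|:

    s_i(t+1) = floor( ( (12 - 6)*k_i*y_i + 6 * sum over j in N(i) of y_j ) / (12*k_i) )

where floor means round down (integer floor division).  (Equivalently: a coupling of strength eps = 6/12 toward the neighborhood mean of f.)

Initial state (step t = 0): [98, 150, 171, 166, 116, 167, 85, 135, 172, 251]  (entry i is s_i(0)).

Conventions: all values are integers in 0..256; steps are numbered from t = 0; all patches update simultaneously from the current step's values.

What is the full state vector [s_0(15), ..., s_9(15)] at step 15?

Simulating step by step:
t=0: [98, 150, 171, 166, 116, 167, 85, 135, 172, 251]
t=1: [192, 199, 119, 70, 105, 133, 161, 138, 120, 153]
t=2: [189, 163, 123, 77, 92, 132, 109, 122, 130, 150]
t=3: [135, 74, 96, 138, 193, 125, 64, 93, 145, 203]
t=4: [137, 132, 195, 193, 203, 112, 104, 187, 211, 224]
t=5: [134, 137, 187, 177, 194, 68, 63, 122, 89, 114]
t=6: [142, 149, 146, 149, 143, 96, 88, 117, 139, 125]
t=7: [212, 215, 197, 216, 187, 207, 180, 133, 160, 152]
t=8: [30, 87, 149, 94, 157, 44, 99, 138, 90, 172]
t=9: [175, 193, 211, 180, 83, 208, 215, 199, 177, 97]
t=10: [104, 127, 105, 115, 169, 44, 96, 144, 154, 183]
t=11: [89, 101, 71, 45, 89, 168, 203, 142, 69, 91]
t=12: [174, 213, 161, 175, 200, 143, 208, 170, 148, 169]
t=13: [110, 43, 54, 134, 160, 129, 59, 85, 156, 151]
t=14: [105, 123, 97, 87, 114, 85, 105, 95, 99, 131]
t=15: [73, 93, 197, 177, 108, 90, 87, 189, 209, 145]

Answer: [73, 93, 197, 177, 108, 90, 87, 189, 209, 145]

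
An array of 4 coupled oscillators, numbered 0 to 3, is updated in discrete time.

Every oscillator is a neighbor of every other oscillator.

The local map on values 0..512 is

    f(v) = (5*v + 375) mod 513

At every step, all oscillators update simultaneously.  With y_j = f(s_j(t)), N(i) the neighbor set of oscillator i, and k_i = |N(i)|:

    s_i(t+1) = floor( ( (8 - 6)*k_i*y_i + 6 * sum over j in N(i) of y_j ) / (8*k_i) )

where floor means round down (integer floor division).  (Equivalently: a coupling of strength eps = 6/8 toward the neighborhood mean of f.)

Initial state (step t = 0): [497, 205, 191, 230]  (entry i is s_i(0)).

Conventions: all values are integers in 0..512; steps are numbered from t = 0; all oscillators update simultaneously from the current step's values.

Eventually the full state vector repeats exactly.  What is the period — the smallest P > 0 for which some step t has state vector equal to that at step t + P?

Simulating step by step:
t=0: [497, 205, 191, 230]
t=1: [368, 368, 368, 368]
t=2: [163, 163, 163, 163]
t=3: [164, 164, 164, 164]
t=4: [169, 169, 169, 169]
t=5: [194, 194, 194, 194]
t=6: [319, 319, 319, 319]
t=7: [431, 431, 431, 431]
t=8: [478, 478, 478, 478]
t=9: [200, 200, 200, 200]
t=10: [349, 349, 349, 349]
t=11: [68, 68, 68, 68]
t=12: [202, 202, 202, 202]
t=13: [359, 359, 359, 359]
t=14: [118, 118, 118, 118]
t=15: [452, 452, 452, 452]
t=16: [70, 70, 70, 70]
t=17: [212, 212, 212, 212]
t=18: [409, 409, 409, 409]
t=19: [368, 368, 368, 368]

Answer: 18
Key observation: The state at step 1, [368, 368, 368, 368], reappears at step 19 — and no state repeats earlier — so the cycle the system enters has period 18.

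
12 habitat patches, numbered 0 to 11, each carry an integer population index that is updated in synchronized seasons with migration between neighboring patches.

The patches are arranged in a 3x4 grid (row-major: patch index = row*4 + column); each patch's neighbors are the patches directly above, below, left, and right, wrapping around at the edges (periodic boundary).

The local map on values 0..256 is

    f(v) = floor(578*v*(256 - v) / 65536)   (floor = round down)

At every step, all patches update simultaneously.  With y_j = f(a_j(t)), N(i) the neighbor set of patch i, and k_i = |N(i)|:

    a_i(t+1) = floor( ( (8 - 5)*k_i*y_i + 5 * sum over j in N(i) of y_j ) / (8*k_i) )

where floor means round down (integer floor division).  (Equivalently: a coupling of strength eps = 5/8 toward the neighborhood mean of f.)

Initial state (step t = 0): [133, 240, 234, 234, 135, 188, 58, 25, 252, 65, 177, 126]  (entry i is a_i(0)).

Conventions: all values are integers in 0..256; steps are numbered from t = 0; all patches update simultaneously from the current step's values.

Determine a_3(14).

Answer: a_3(14) = 142

Derivation:
t=0: [133, 240, 234, 234, 135, 188, 58, 25, 252, 65, 177, 126]
t=1: [89, 76, 64, 76, 103, 102, 89, 86, 87, 84, 108, 89]
t=2: [128, 123, 120, 122, 133, 132, 129, 129, 130, 129, 130, 129]
t=3: [144, 143, 143, 143, 144, 144, 143, 144, 144, 144, 143, 144]
t=4: [142, 142, 142, 142, 142, 142, 142, 142, 142, 142, 142, 142]
t=5: [142, 142, 142, 142, 142, 142, 142, 142, 142, 142, 142, 142]
t=6: [142, 142, 142, 142, 142, 142, 142, 142, 142, 142, 142, 142]
t=7: [142, 142, 142, 142, 142, 142, 142, 142, 142, 142, 142, 142]
t=8: [142, 142, 142, 142, 142, 142, 142, 142, 142, 142, 142, 142]
t=9: [142, 142, 142, 142, 142, 142, 142, 142, 142, 142, 142, 142]
t=10: [142, 142, 142, 142, 142, 142, 142, 142, 142, 142, 142, 142]
t=11: [142, 142, 142, 142, 142, 142, 142, 142, 142, 142, 142, 142]
t=12: [142, 142, 142, 142, 142, 142, 142, 142, 142, 142, 142, 142]
t=13: [142, 142, 142, 142, 142, 142, 142, 142, 142, 142, 142, 142]
t=14: [142, 142, 142, 142, 142, 142, 142, 142, 142, 142, 142, 142]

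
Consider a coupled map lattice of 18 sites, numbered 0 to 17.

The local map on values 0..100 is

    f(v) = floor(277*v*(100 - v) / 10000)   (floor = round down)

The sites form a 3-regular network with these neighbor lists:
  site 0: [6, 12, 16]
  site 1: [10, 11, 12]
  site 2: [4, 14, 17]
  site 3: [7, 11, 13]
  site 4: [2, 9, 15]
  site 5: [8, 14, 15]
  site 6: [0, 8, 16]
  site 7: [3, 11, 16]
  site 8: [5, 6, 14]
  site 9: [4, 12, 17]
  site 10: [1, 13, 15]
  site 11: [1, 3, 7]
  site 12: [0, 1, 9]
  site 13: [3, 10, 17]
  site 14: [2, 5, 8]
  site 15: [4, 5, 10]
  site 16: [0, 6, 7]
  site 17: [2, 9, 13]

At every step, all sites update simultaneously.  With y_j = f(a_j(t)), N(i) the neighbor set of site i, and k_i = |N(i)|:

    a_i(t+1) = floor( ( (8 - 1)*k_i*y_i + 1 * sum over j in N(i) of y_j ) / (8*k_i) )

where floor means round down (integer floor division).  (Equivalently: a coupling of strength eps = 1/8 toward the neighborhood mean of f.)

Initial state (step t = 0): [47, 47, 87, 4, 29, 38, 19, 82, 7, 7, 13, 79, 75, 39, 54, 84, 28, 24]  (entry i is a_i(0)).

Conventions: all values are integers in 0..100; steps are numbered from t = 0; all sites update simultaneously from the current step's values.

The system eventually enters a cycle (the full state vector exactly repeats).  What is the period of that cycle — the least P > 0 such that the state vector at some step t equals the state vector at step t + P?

Answer: 2
Key observation: The state at step 6, [64, 64, 63, 64, 63, 63, 63, 64, 63, 63, 64, 64, 63, 64, 63, 63, 64, 63], reappears at step 8 — and no state repeats earlier — so the cycle the system enters has period 2.

Derivation:
t=0: [47, 47, 87, 4, 29, 38, 19, 82, 7, 7, 13, 79, 75, 39, 54, 84, 28, 24]
t=1: [66, 65, 34, 15, 53, 62, 42, 39, 23, 22, 34, 44, 51, 60, 64, 38, 54, 48]
t=2: [62, 63, 62, 38, 67, 64, 66, 64, 51, 49, 62, 66, 67, 64, 62, 65, 67, 67]
t=3: [64, 63, 64, 64, 61, 63, 62, 62, 68, 68, 64, 62, 61, 63, 65, 63, 61, 61]
t=4: [63, 64, 63, 63, 64, 63, 64, 64, 60, 60, 63, 64, 64, 63, 62, 64, 64, 64]
t=5: [63, 63, 63, 63, 63, 64, 63, 63, 65, 65, 63, 63, 63, 63, 64, 63, 63, 63]
t=6: [64, 64, 63, 64, 63, 63, 63, 64, 63, 63, 64, 64, 63, 64, 63, 63, 64, 63]
t=7: [63, 63, 64, 63, 64, 64, 63, 63, 64, 64, 63, 63, 63, 63, 64, 63, 63, 63]
t=8: [64, 64, 63, 64, 63, 63, 63, 64, 63, 63, 64, 64, 63, 64, 63, 63, 64, 63]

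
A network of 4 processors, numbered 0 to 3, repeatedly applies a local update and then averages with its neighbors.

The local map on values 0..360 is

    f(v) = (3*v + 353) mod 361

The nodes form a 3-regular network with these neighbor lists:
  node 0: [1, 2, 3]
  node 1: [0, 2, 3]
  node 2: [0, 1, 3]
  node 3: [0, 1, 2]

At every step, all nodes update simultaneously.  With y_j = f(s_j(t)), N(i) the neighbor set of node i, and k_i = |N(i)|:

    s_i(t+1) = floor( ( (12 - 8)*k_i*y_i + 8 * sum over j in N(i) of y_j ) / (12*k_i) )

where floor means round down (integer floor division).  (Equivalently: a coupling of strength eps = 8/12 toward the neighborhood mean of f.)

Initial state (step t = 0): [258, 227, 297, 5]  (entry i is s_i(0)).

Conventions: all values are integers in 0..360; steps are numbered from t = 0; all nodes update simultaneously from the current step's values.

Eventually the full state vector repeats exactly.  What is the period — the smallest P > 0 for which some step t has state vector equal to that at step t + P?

Simulating step by step:
t=0: [258, 227, 297, 5]
t=1: [121, 151, 134, 117]
t=2: [220, 190, 184, 219]
t=3: [246, 236, 234, 246]
t=4: [153, 190, 189, 153]
t=5: [138, 151, 150, 138]
t=6: [61, 66, 65, 61]
t=7: [181, 182, 182, 181]
t=8: [175, 175, 175, 175]
t=9: [156, 156, 156, 156]
t=10: [99, 99, 99, 99]
t=11: [289, 289, 289, 289]
t=12: [137, 137, 137, 137]
t=13: [42, 42, 42, 42]
t=14: [118, 118, 118, 118]
t=15: [346, 346, 346, 346]
t=16: [308, 308, 308, 308]
t=17: [194, 194, 194, 194]
t=18: [213, 213, 213, 213]
t=19: [270, 270, 270, 270]
t=20: [80, 80, 80, 80]
t=21: [232, 232, 232, 232]
t=22: [327, 327, 327, 327]
t=23: [251, 251, 251, 251]
t=24: [23, 23, 23, 23]
t=25: [61, 61, 61, 61]
t=26: [175, 175, 175, 175]

Answer: 18
Key observation: The state at step 8, [175, 175, 175, 175], reappears at step 26 — and no state repeats earlier — so the cycle the system enters has period 18.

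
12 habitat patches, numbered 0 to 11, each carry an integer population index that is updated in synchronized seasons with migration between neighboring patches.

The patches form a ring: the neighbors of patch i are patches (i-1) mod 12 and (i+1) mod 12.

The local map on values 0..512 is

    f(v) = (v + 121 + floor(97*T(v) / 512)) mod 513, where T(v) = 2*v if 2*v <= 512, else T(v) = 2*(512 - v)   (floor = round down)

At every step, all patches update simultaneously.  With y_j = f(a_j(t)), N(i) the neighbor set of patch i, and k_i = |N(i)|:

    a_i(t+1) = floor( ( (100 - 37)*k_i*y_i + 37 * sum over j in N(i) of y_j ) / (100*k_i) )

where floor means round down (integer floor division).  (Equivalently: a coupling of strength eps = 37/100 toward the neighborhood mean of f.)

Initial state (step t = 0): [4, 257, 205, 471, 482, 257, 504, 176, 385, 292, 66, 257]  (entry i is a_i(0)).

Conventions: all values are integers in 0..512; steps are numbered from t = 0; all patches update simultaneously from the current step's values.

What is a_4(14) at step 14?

Simulating step by step:
t=0: [4, 257, 205, 471, 482, 257, 504, 176, 385, 292, 66, 257]
t=1: [254, 396, 358, 152, 168, 338, 227, 257, 184, 359, 313, 361]
t=2: [310, 121, 84, 277, 284, 152, 363, 448, 327, 178, 329, 197]
t=3: [445, 318, 291, 441, 460, 303, 92, 56, 85, 232, 144, 341]
t=4: [146, 428, 420, 154, 161, 378, 285, 214, 267, 380, 284, 81]
t=5: [258, 113, 113, 284, 284, 177, 393, 441, 386, 203, 359, 296]
t=6: [442, 312, 315, 451, 467, 329, 110, 63, 113, 264, 181, 406]
t=7: [151, 428, 430, 163, 74, 71, 210, 231, 300, 420, 331, 116]
t=8: [271, 115, 119, 271, 244, 254, 379, 445, 408, 133, 67, 238]
t=9: [438, 317, 320, 441, 464, 388, 124, 66, 105, 241, 273, 411]
t=10: [151, 335, 108, 63, 78, 96, 230, 236, 289, 423, 399, 139]
t=11: [266, 116, 209, 222, 228, 282, 405, 453, 405, 140, 100, 266]
t=12: [443, 340, 388, 425, 443, 398, 139, 71, 106, 255, 309, 438]
t=13: [64, 30, 40, 62, 69, 102, 245, 244, 295, 440, 419, 154]
t=14: [223, 173, 178, 202, 222, 289, 421, 464, 412, 150, 114, 259]

Answer: a_4(14) = 222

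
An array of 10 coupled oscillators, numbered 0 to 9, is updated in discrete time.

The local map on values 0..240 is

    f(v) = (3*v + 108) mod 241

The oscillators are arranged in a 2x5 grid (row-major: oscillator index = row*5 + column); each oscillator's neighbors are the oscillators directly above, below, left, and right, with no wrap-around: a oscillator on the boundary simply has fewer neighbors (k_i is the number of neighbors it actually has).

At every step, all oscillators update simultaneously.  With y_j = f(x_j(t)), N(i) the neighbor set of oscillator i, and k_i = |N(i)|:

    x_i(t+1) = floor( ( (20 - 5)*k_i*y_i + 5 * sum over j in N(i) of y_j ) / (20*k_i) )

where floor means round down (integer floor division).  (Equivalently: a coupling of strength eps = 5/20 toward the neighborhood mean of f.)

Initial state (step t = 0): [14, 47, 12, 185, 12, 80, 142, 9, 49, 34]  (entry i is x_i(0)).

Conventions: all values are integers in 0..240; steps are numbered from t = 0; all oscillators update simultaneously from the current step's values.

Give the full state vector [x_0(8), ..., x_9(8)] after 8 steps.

Answer: [91, 57, 42, 121, 185, 185, 202, 161, 80, 109]

Derivation:
t=0: [14, 47, 12, 185, 12, 80, 142, 9, 49, 34]
t=1: [126, 34, 135, 160, 156, 105, 59, 118, 54, 177]
t=2: [52, 164, 68, 92, 103, 142, 84, 174, 62, 133]
t=3: [38, 106, 87, 132, 153, 56, 115, 131, 66, 47]
t=4: [194, 185, 114, 39, 67, 80, 178, 48, 52, 24]
t=5: [192, 183, 191, 193, 101, 126, 144, 40, 51, 146]
t=6: [173, 169, 199, 186, 161, 35, 77, 194, 56, 71]
t=7: [152, 138, 211, 168, 114, 190, 119, 185, 65, 78]
t=8: [91, 57, 42, 121, 185, 185, 202, 161, 80, 109]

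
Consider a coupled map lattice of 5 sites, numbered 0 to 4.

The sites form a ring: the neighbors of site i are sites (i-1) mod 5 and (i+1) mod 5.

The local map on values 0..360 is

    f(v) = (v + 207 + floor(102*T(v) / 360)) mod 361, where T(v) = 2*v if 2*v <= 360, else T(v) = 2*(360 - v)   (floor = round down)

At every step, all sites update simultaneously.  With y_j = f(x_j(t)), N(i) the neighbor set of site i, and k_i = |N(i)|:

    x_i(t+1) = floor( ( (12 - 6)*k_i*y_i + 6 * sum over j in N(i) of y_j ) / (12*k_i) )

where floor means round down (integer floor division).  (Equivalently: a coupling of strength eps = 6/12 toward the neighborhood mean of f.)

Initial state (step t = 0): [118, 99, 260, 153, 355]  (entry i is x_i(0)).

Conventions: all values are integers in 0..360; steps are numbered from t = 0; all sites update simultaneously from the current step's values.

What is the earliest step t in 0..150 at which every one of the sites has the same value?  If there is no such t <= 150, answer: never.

Simulating step by step:
t=0: [118, 99, 260, 153, 355]  (not all equal)
t=1: [66, 48, 102, 133, 130]  (not all equal)
t=2: [237, 219, 86, 40, 115]  (not all equal)
t=3: [118, 195, 273, 226, 118]  (not all equal)
t=4: [56, 116, 154, 123, 59]  (not all equal)
t=5: [228, 108, 59, 115, 232]  (not all equal)
t=6: [115, 119, 159, 125, 118]  (not all equal)
t=7: [28, 46, 65, 51, 31]  (not all equal)
t=8: [258, 279, 295, 283, 261]  (not all equal)
t=9: [163, 169, 174, 171, 164]  (not all equal)
t=10: [103, 109, 114, 111, 104]  (not all equal)
t=11: [9, 15, 20, 17, 10]  (not all equal)
t=12: [223, 229, 234, 231, 224]  (not all equal)
t=13: [147, 148, 150, 149, 147]  (not all equal)
t=14: [76, 77, 79, 78, 76]  (not all equal)
t=15: [326, 327, 329, 328, 326]  (not all equal)
t=16: [191, 191, 191, 191, 191]  (all equal)

Answer: 16
Key observation: Synchronization is absorbing here: once all sites are equal they stay equal, and step 16 is the first all-equal step.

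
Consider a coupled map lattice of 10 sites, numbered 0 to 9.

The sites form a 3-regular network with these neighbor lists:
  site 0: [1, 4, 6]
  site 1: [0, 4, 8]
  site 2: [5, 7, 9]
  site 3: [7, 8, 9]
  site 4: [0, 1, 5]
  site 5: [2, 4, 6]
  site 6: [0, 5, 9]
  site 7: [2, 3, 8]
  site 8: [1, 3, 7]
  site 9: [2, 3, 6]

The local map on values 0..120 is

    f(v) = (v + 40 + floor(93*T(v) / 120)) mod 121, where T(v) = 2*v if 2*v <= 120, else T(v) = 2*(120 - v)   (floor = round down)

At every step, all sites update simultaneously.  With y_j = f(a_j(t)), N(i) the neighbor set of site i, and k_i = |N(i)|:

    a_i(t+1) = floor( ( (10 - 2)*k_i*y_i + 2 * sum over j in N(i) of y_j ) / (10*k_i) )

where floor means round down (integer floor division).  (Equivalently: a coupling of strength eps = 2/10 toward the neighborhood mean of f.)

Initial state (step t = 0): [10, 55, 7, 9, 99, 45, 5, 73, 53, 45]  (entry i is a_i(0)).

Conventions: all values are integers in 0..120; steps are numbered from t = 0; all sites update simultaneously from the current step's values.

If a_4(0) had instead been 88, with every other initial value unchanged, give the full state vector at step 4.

Simulating step by step:
t=0: [10, 55, 7, 9, 88, 45, 5, 73, 53, 45]
t=1: [63, 58, 54, 59, 55, 37, 50, 62, 55, 37]
t=2: [67, 65, 51, 64, 57, 21, 43, 68, 60, 21]
t=3: [65, 68, 56, 70, 66, 83, 39, 66, 71, 84]
t=4: [65, 67, 61, 65, 67, 57, 26, 67, 65, 56]

Answer: [65, 67, 61, 65, 67, 57, 26, 67, 65, 56]
Key observation: This trace re-runs the system from the modified initial state.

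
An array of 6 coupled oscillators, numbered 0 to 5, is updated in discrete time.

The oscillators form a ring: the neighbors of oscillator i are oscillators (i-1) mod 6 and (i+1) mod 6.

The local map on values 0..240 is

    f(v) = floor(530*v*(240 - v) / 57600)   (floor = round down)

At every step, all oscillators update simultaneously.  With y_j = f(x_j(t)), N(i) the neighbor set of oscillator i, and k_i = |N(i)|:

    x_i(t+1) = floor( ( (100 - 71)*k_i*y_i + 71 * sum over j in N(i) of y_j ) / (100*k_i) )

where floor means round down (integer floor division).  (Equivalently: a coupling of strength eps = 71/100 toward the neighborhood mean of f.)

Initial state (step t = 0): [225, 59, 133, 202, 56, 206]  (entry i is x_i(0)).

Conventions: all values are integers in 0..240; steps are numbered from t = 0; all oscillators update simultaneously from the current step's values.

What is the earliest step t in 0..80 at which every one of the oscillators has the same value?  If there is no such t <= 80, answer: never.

Simulating step by step:
t=0: [225, 59, 133, 202, 56, 206]  (not all equal)
t=1: [66, 85, 97, 99, 74, 62]  (not all equal)
t=2: [109, 117, 125, 122, 114, 106]  (not all equal)
t=3: [131, 131, 132, 132, 131, 131]  (not all equal)
t=4: [131, 131, 131, 131, 131, 131]  (all equal)

Answer: 4
Key observation: Synchronization is absorbing here: once all oscillators are equal they stay equal, and step 4 is the first all-equal step.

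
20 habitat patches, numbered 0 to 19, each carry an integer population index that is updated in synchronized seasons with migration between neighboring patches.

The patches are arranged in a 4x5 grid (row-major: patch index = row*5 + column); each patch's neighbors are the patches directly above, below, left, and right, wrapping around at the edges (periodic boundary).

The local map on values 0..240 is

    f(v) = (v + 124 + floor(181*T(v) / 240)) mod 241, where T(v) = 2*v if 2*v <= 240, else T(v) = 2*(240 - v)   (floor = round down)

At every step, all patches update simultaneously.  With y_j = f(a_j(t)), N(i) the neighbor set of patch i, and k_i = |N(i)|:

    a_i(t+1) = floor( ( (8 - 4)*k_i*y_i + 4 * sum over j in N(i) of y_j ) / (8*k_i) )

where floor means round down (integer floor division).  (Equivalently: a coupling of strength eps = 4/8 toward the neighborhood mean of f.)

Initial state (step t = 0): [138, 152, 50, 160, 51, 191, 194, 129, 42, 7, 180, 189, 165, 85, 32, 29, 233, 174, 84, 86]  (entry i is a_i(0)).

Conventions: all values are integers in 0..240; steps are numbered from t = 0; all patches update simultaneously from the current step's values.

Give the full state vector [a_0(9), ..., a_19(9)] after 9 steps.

Answer: [162, 162, 162, 162, 162, 162, 162, 162, 162, 162, 162, 162, 162, 162, 162, 162, 162, 162, 162, 162]

Derivation:
t=0: [138, 152, 50, 160, 51, 191, 194, 129, 42, 7, 180, 189, 165, 85, 32, 29, 233, 174, 84, 86]
t=1: [152, 140, 87, 124, 77, 150, 153, 157, 186, 144, 163, 147, 152, 133, 163, 166, 146, 126, 110, 111]
t=2: [155, 162, 137, 151, 123, 167, 168, 155, 161, 155, 163, 168, 170, 168, 164, 162, 170, 164, 166, 150]
t=3: [166, 163, 169, 169, 174, 161, 160, 164, 163, 166, 161, 159, 159, 159, 162, 162, 159, 161, 162, 167]
t=4: [160, 161, 160, 159, 157, 162, 162, 161, 161, 160, 162, 163, 163, 163, 161, 161, 163, 162, 161, 160]
t=5: [163, 162, 163, 163, 164, 162, 162, 162, 163, 163, 162, 162, 162, 162, 162, 162, 162, 162, 162, 163]
t=6: [161, 162, 162, 161, 161, 162, 162, 162, 162, 161, 162, 162, 162, 162, 162, 162, 162, 162, 162, 161]
t=7: [162, 162, 162, 162, 163, 162, 162, 162, 162, 162, 162, 162, 162, 162, 162, 162, 162, 162, 162, 162]
t=8: [162, 162, 162, 162, 162, 162, 162, 162, 162, 162, 162, 162, 162, 162, 162, 162, 162, 162, 162, 162]
t=9: [162, 162, 162, 162, 162, 162, 162, 162, 162, 162, 162, 162, 162, 162, 162, 162, 162, 162, 162, 162]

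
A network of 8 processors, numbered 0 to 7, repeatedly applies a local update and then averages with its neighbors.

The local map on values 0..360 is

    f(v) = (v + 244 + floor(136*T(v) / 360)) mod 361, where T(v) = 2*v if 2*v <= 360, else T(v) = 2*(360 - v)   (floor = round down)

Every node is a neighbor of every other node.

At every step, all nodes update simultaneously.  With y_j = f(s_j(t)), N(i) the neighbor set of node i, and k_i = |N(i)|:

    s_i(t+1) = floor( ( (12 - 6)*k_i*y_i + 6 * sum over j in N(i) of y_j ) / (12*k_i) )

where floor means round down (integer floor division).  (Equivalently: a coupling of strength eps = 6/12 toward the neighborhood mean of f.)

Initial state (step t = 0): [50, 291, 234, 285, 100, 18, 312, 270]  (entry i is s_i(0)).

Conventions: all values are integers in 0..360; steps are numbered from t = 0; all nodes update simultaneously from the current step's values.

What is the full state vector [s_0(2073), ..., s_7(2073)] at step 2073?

Simulating step by step:
t=0: [50, 291, 234, 285, 100, 18, 312, 270]
t=1: [268, 223, 217, 223, 151, 244, 226, 221]
t=2: [210, 205, 205, 205, 179, 207, 206, 205]
t=3: [204, 204, 204, 204, 201, 204, 204, 204]
t=4: [204, 204, 204, 204, 204, 204, 204, 204]
t=5: [204, 204, 204, 204, 204, 204, 204, 204]

Answer: [204, 204, 204, 204, 204, 204, 204, 204]
Key observation: The state at step 4, [204, 204, 204, 204, 204, 204, 204, 204], reappears at step 5: the system is in a cycle of period 1 from step 4 on.  Therefore the state at step 2073 equals the state at step 4 + ((2073 - 4) mod 1) = 4, which is [204, 204, 204, 204, 204, 204, 204, 204].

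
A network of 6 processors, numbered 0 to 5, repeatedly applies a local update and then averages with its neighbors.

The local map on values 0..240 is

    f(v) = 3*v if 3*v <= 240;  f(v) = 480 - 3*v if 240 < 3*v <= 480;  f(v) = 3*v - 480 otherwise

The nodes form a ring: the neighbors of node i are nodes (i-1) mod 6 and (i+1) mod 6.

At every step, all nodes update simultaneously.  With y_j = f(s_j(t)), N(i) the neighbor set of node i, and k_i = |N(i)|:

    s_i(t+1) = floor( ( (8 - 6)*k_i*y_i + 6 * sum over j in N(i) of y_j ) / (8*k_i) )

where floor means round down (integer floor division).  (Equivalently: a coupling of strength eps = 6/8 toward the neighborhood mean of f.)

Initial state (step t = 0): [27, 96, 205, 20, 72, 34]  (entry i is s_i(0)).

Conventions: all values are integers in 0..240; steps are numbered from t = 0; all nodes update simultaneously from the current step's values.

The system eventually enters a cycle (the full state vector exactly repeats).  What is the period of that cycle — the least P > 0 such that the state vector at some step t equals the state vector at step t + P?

Simulating step by step:
t=0: [27, 96, 205, 20, 72, 34]
t=1: [130, 129, 128, 146, 114, 136]
t=2: [84, 93, 74, 98, 77, 103]
t=3: [196, 219, 200, 216, 191, 214]
t=4: [154, 129, 159, 121, 147, 115]
t=5: [90, 31, 79, 45, 104, 55]
t=6: [149, 190, 144, 185, 154, 183]
t=7: [67, 52, 73, 43, 58, 36]
t=8: [149, 196, 161, 179, 132, 167]
t=9: [56, 40, 62, 46, 50, 49]
t=10: [142, 162, 143, 160, 144, 156]
t=11: [20, 40, 15, 37, 16, 41]
t=12: [106, 69, 97, 62, 99, 71]
t=13: [198, 183, 194, 186, 195, 182]
t=14: [79, 98, 80, 97, 80, 98]
t=15: [198, 225, 200, 227, 200, 225]
t=16: [174, 136, 178, 140, 178, 136]
t=17: [64, 54, 63, 55, 63, 54]
t=18: [169, 183, 169, 183, 169, 183]
t=19: [58, 37, 58, 37, 58, 37]
t=20: [126, 158, 126, 158, 126, 158]
t=21: [30, 78, 30, 78, 30, 78]
t=22: [198, 126, 198, 126, 198, 126]
t=23: [105, 111, 105, 111, 105, 111]
t=24: [151, 160, 151, 160, 151, 160]
t=25: [6, 20, 6, 20, 6, 20]
t=26: [49, 28, 49, 28, 49, 28]
t=27: [99, 131, 99, 131, 99, 131]
t=28: [111, 159, 111, 159, 111, 159]
t=29: [39, 111, 39, 111, 39, 111]
t=30: [139, 124, 139, 124, 139, 124]
t=31: [96, 74, 96, 74, 96, 74]
t=32: [214, 199, 214, 199, 214, 199]
t=33: [128, 150, 128, 150, 128, 150]
t=34: [46, 79, 46, 79, 46, 79]
t=35: [212, 162, 212, 162, 212, 162]
t=36: [43, 118, 43, 118, 43, 118]
t=37: [126, 128, 126, 128, 126, 128]
t=38: [97, 100, 97, 100, 97, 100]
t=39: [182, 186, 182, 186, 182, 186]
t=40: [75, 69, 75, 69, 75, 69]
t=41: [211, 220, 211, 220, 211, 220]
t=42: [173, 159, 173, 159, 173, 159]
t=43: [12, 30, 12, 30, 12, 30]
t=44: [76, 49, 76, 49, 76, 49]
t=45: [167, 207, 167, 207, 167, 207]
t=46: [111, 51, 111, 51, 111, 51]
t=47: [151, 148, 151, 148, 151, 148]
t=48: [33, 29, 33, 29, 33, 29]
t=49: [90, 96, 90, 96, 90, 96]
t=50: [196, 205, 196, 205, 196, 205]
t=51: [128, 114, 128, 114, 128, 114]
t=52: [127, 106, 127, 106, 127, 106]
t=53: [146, 114, 146, 114, 146, 114]
t=54: [114, 66, 114, 66, 114, 66]
t=55: [183, 153, 183, 153, 183, 153]
t=56: [33, 57, 33, 57, 33, 57]
t=57: [153, 117, 153, 117, 153, 117]
t=58: [102, 48, 102, 48, 102, 48]
t=59: [151, 166, 151, 166, 151, 166]
t=60: [20, 24, 20, 24, 20, 24]
t=61: [69, 63, 69, 63, 69, 63]
t=62: [193, 202, 193, 202, 193, 202]
t=63: [119, 105, 119, 105, 119, 105]
t=64: [154, 133, 154, 133, 154, 133]
t=65: [65, 33, 65, 33, 65, 33]
t=66: [123, 171, 123, 171, 123, 171]
t=67: [52, 91, 52, 91, 52, 91]
t=68: [194, 168, 194, 168, 194, 168]
t=69: [43, 82, 43, 82, 43, 82]
t=70: [207, 155, 207, 155, 207, 155]
t=71: [46, 109, 46, 109, 46, 109]
t=72: [149, 141, 149, 141, 149, 141]
t=73: [51, 39, 51, 39, 51, 39]
t=74: [126, 144, 126, 144, 126, 144]
t=75: [61, 88, 61, 88, 61, 88]
t=76: [207, 191, 207, 191, 207, 191]
t=77: [105, 129, 105, 129, 105, 129]
t=78: [111, 147, 111, 147, 111, 147]
t=79: [66, 120, 66, 120, 66, 120]
t=80: [139, 178, 139, 178, 139, 178]
t=81: [56, 60, 56, 60, 56, 60]
t=82: [177, 171, 177, 171, 177, 171]
t=83: [37, 46, 37, 46, 37, 46]
t=84: [131, 117, 131, 117, 131, 117]
t=85: [118, 97, 118, 97, 118, 97]
t=86: [173, 141, 173, 141, 173, 141]
t=87: [52, 43, 52, 43, 52, 43]
t=88: [135, 149, 135, 149, 135, 149]
t=89: [43, 64, 43, 64, 43, 64]
t=90: [176, 144, 176, 144, 176, 144]
t=91: [48, 48, 48, 48, 48, 48]
t=92: [144, 144, 144, 144, 144, 144]
t=93: [48, 48, 48, 48, 48, 48]

Answer: 2
Key observation: The state at step 91, [48, 48, 48, 48, 48, 48], reappears at step 93 — and no state repeats earlier — so the cycle the system enters has period 2.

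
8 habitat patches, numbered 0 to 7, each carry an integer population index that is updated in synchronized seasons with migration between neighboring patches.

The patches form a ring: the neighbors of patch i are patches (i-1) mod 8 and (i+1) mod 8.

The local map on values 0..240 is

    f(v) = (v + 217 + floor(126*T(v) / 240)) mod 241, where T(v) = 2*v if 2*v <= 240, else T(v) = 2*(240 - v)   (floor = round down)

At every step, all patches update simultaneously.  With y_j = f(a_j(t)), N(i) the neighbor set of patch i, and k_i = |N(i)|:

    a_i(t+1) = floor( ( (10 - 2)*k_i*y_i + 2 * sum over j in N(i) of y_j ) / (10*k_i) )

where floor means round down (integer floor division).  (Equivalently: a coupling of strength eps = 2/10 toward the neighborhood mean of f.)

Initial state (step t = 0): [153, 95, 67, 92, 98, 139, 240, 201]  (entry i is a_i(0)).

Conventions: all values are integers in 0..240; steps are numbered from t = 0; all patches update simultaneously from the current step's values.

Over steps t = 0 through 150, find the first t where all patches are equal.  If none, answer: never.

Simulating step by step:
t=0: [153, 95, 67, 92, 98, 139, 240, 201]  (not all equal)
t=1: [214, 169, 123, 160, 179, 216, 216, 217]  (not all equal)
t=2: [217, 219, 220, 220, 218, 217, 217, 217]  (not all equal)
t=3: [217, 217, 217, 217, 217, 217, 217, 217]  (all equal)

Answer: 3
Key observation: Synchronization is absorbing here: once all patches are equal they stay equal, and step 3 is the first all-equal step.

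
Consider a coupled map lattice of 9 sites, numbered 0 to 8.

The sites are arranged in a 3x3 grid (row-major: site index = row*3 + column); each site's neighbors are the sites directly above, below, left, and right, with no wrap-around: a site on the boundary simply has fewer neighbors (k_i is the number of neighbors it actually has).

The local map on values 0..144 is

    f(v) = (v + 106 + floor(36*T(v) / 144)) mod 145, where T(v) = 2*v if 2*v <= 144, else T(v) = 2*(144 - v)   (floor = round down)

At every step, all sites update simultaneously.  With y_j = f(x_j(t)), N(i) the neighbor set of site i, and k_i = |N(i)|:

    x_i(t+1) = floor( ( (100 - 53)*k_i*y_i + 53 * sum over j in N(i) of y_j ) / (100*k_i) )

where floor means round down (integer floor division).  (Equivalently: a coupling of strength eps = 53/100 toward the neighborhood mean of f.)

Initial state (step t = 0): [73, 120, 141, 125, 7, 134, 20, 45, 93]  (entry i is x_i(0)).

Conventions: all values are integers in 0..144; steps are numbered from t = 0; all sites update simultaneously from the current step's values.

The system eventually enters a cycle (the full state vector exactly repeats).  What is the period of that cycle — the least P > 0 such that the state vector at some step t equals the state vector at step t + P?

Answer: 10
Key observation: The state at step 13, [69, 69, 69, 69, 69, 69, 69, 69, 69], reappears at step 23 — and no state repeats earlier — so the cycle the system enters has period 10.

Derivation:
t=0: [73, 120, 141, 125, 7, 134, 20, 45, 93]
t=1: [82, 94, 99, 101, 96, 99, 96, 71, 71]
t=2: [77, 79, 81, 80, 79, 79, 77, 71, 70]
t=3: [71, 72, 72, 72, 71, 71, 70, 68, 67]
t=4: [68, 68, 68, 67, 67, 66, 66, 63, 63]
t=5: [62, 62, 62, 61, 60, 59, 58, 56, 56]
t=6: [53, 53, 52, 51, 50, 49, 48, 46, 46]
t=7: [39, 39, 37, 36, 35, 34, 33, 31, 31]
t=8: [17, 17, 15, 14, 13, 12, 10, 8, 8]
t=9: [129, 129, 127, 126, 125, 123, 121, 119, 119]
t=10: [96, 96, 95, 95, 94, 94, 93, 92, 92]
t=11: [80, 80, 80, 80, 80, 79, 79, 79, 79]
t=12: [73, 73, 72, 72, 72, 72, 72, 72, 72]
t=13: [69, 69, 69, 69, 69, 69, 69, 69, 69]
t=14: [64, 64, 64, 64, 64, 64, 64, 64, 64]
t=15: [57, 57, 57, 57, 57, 57, 57, 57, 57]
t=16: [46, 46, 46, 46, 46, 46, 46, 46, 46]
t=17: [30, 30, 30, 30, 30, 30, 30, 30, 30]
t=18: [6, 6, 6, 6, 6, 6, 6, 6, 6]
t=19: [115, 115, 115, 115, 115, 115, 115, 115, 115]
t=20: [90, 90, 90, 90, 90, 90, 90, 90, 90]
t=21: [78, 78, 78, 78, 78, 78, 78, 78, 78]
t=22: [72, 72, 72, 72, 72, 72, 72, 72, 72]
t=23: [69, 69, 69, 69, 69, 69, 69, 69, 69]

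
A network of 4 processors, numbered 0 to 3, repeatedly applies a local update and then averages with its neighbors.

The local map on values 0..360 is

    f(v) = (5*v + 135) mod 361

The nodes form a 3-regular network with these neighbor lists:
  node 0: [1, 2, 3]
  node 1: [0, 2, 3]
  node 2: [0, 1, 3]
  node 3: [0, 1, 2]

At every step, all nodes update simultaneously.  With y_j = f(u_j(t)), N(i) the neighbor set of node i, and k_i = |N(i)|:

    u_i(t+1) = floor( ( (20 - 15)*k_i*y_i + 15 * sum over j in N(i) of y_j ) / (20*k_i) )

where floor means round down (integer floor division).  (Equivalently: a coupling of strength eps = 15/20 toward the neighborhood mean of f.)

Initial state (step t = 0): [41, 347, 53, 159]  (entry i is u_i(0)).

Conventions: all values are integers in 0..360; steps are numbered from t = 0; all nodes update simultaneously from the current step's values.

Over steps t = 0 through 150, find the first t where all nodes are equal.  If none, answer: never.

Answer: 1
Key observation: Synchronization is absorbing here: once all nodes are equal they stay equal, and step 1 is the first all-equal step.

Derivation:
t=0: [41, 347, 53, 159]  (not all equal)
t=1: [163, 163, 163, 163]  (all equal)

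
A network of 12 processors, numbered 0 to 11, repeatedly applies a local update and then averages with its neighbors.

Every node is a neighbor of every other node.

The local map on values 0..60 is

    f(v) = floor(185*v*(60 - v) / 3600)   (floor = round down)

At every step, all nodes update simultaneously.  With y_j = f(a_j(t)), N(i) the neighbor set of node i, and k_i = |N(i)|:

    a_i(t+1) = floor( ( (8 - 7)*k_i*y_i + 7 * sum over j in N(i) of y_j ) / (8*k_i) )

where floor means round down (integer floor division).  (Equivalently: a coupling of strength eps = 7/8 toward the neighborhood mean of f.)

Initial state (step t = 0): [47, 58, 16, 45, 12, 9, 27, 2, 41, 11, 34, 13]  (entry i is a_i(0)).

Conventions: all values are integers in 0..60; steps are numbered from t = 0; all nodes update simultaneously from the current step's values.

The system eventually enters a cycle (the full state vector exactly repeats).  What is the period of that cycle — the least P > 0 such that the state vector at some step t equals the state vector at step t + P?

Answer: 2
Key observation: The state at step 4, [45, 45, 45, 45, 45, 45, 45, 45, 45, 45, 45, 45], reappears at step 6 — and no state repeats earlier — so the cycle the system enters has period 2.

Derivation:
t=0: [47, 58, 16, 45, 12, 9, 27, 2, 41, 11, 34, 13]
t=1: [29, 28, 29, 29, 29, 28, 29, 28, 29, 29, 29, 29]
t=2: [46, 46, 46, 46, 46, 46, 46, 46, 46, 46, 46, 46]
t=3: [33, 33, 33, 33, 33, 33, 33, 33, 33, 33, 33, 33]
t=4: [45, 45, 45, 45, 45, 45, 45, 45, 45, 45, 45, 45]
t=5: [34, 34, 34, 34, 34, 34, 34, 34, 34, 34, 34, 34]
t=6: [45, 45, 45, 45, 45, 45, 45, 45, 45, 45, 45, 45]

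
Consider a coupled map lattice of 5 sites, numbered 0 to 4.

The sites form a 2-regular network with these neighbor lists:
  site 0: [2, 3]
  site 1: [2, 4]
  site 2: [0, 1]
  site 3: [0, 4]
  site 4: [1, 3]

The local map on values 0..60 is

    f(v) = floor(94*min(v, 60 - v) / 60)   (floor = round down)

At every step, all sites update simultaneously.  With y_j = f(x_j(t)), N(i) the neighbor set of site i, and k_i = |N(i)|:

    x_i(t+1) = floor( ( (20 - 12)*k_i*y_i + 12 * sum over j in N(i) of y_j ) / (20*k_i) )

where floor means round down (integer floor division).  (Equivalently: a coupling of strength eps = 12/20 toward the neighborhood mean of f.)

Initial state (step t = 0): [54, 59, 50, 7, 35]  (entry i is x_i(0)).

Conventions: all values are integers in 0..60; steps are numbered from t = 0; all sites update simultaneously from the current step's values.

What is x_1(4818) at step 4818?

Simulating step by step:
t=0: [54, 59, 50, 7, 35]
t=1: [11, 16, 9, 18, 18]
t=2: [19, 22, 18, 24, 27]
t=3: [31, 34, 30, 36, 38]
t=4: [43, 40, 44, 38, 36]
t=5: [28, 31, 27, 32, 34]
t=6: [42, 42, 43, 42, 42]
t=7: [27, 27, 27, 28, 28]
t=8: [42, 42, 42, 42, 42]
t=9: [28, 28, 28, 28, 28]
t=10: [43, 43, 43, 43, 43]
t=11: [26, 26, 26, 26, 26]
t=12: [40, 40, 40, 40, 40]
t=13: [31, 31, 31, 31, 31]
t=14: [45, 45, 45, 45, 45]
t=15: [23, 23, 23, 23, 23]
t=16: [36, 36, 36, 36, 36]
t=17: [37, 37, 37, 37, 37]
t=18: [36, 36, 36, 36, 36]

Answer: x_1(4818) = 36
Key observation: The state at step 16, [36, 36, 36, 36, 36], reappears at step 18: the system is in a cycle of period 2 from step 16 on.  Therefore the state at step 4818 equals the state at step 16 + ((4818 - 16) mod 2) = 16, which is [36, 36, 36, 36, 36].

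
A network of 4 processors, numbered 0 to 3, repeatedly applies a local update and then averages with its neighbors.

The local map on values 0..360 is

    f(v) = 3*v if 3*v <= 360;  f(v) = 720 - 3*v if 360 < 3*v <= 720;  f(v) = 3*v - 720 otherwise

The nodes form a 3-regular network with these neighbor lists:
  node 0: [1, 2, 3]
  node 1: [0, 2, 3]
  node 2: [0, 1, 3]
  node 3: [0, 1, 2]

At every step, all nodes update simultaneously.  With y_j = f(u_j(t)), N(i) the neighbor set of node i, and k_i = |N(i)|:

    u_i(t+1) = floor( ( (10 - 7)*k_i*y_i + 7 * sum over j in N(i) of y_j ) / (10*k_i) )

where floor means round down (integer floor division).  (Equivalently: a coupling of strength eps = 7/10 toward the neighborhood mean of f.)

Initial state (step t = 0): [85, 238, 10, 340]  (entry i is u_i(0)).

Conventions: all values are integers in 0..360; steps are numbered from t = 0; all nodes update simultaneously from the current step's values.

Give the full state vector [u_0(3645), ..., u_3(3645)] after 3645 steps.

Answer: [315, 315, 315, 315]
Key observation: The state at step 5, [315, 315, 315, 315], reappears at step 9: the system is in a cycle of period 4 from step 5 on.  Therefore the state at step 3645 equals the state at step 5 + ((3645 - 5) mod 4) = 5, which is [315, 315, 315, 315].

Derivation:
t=0: [85, 238, 10, 340]
t=1: [154, 138, 139, 157]
t=2: [277, 280, 280, 277]
t=3: [115, 115, 115, 115]
t=4: [345, 345, 345, 345]
t=5: [315, 315, 315, 315]
t=6: [225, 225, 225, 225]
t=7: [45, 45, 45, 45]
t=8: [135, 135, 135, 135]
t=9: [315, 315, 315, 315]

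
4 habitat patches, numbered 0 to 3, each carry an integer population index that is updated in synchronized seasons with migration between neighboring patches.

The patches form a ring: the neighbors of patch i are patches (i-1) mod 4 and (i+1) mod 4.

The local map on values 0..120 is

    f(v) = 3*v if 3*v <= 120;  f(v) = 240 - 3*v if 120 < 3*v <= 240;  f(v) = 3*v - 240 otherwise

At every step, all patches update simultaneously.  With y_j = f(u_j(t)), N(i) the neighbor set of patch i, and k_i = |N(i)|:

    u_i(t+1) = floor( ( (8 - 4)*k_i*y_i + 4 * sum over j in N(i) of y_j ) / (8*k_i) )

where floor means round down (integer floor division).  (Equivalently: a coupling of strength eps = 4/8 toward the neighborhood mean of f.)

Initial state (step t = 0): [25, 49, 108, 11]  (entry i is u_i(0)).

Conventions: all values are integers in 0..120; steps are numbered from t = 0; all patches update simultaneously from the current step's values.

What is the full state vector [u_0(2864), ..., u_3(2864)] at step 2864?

Answer: [102, 102, 102, 102]
Key observation: The state at step 6, [42, 42, 42, 42], reappears at step 10: the system is in a cycle of period 4 from step 6 on.  Therefore the state at step 2864 equals the state at step 6 + ((2864 - 6) mod 4) = 8, which is [102, 102, 102, 102].

Derivation:
t=0: [25, 49, 108, 11]
t=1: [69, 86, 73, 56]
t=2: [39, 22, 33, 49]
t=3: [98, 87, 89, 100]
t=4: [47, 30, 33, 50]
t=5: [94, 94, 94, 94]
t=6: [42, 42, 42, 42]
t=7: [114, 114, 114, 114]
t=8: [102, 102, 102, 102]
t=9: [66, 66, 66, 66]
t=10: [42, 42, 42, 42]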